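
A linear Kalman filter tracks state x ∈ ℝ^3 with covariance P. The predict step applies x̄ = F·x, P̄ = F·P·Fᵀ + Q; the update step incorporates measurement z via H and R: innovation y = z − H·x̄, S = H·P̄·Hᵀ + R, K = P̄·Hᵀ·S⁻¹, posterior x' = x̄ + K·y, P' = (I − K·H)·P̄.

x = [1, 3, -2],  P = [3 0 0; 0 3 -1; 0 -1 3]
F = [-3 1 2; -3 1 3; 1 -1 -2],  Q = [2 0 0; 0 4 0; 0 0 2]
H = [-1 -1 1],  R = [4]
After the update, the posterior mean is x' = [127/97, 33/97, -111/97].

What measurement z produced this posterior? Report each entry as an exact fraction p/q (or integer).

z = [-3]

x̄ = F·x = [-4, -6, 2]
P̄ = F·P·Fᵀ + Q = [40 43 -20; 43 55 -25; -20 -25 16]
S = H·P̄·Hᵀ + R = [291]
K = P̄·Hᵀ·S⁻¹ = [-103/291; -41/97; 61/291]
x' − x̄ = [515/97, 615/97, -305/97] = K·y
y = (KᵀK)⁻¹·Kᵀ·(x' − x̄) = [-15]
z = y + H·x̄ = [-15] + [12] = [-3]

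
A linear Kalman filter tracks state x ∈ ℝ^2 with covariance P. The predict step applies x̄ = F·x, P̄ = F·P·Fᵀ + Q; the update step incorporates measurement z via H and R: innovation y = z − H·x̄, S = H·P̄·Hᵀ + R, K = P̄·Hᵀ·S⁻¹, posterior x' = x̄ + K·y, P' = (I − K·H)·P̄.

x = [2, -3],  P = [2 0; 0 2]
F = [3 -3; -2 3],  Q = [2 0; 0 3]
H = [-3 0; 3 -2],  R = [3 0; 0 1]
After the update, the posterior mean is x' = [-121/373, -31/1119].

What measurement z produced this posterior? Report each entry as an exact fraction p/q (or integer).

x̄ = F·x = [15, -13]
P̄ = F·P·Fᵀ + Q = [38 -30; -30 29]
S = H·P̄·Hᵀ + R = [345 -522; -522 819]
K = P̄·Hᵀ·S⁻¹ = [-94/373 58/1119; -394/1119 -1360/3357]
x' − x̄ = [-5716/373, 14516/1119] = K·y
y = (KᵀK)⁻¹·Kᵀ·(x' − x̄) = [46, -72]
z = y + H·x̄ = [46, -72] + [-45, 71] = [1, -1]

z = [1, -1]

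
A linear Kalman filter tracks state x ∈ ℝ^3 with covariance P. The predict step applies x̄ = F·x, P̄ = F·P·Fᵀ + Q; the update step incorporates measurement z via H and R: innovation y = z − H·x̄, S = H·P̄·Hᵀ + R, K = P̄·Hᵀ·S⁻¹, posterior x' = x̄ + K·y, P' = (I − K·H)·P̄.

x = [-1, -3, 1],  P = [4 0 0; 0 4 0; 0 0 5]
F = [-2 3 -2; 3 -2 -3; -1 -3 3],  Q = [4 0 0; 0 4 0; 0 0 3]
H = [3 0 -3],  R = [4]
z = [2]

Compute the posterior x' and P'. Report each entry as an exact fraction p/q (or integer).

x̄ = F·x = [-9, 0, 13]
P̄ = F·P·Fᵀ + Q = [76 -18 -58; -18 101 -33; -58 -33 88]
y = z − H·x̄ = [68]
S = H·P̄·Hᵀ + R = [2524]
K = P̄·Hᵀ·S⁻¹ = [201/1262; 45/2524; -219/1262]
x' = x̄ + K·y = [1155/631, 765/631, 757/631]
P' = (I − K·H)·P̄ = [7555/631 -31761/1262 7421/631; -31761/1262 252899/2524 -31791/1262; 7421/631 -31791/1262 7567/631]

x' = [1155/631, 765/631, 757/631]
P' = [7555/631 -31761/1262 7421/631; -31761/1262 252899/2524 -31791/1262; 7421/631 -31791/1262 7567/631]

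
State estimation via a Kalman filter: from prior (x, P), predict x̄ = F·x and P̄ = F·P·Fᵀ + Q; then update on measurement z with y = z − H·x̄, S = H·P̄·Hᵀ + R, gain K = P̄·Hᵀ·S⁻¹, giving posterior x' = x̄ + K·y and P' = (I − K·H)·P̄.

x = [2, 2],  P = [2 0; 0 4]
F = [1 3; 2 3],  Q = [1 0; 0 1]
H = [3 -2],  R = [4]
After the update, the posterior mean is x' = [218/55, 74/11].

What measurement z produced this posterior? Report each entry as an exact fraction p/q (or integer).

z = [-2]

x̄ = F·x = [8, 10]
P̄ = F·P·Fᵀ + Q = [39 40; 40 45]
S = H·P̄·Hᵀ + R = [55]
K = P̄·Hᵀ·S⁻¹ = [37/55; 6/11]
x' − x̄ = [-222/55, -36/11] = K·y
y = (KᵀK)⁻¹·Kᵀ·(x' − x̄) = [-6]
z = y + H·x̄ = [-6] + [4] = [-2]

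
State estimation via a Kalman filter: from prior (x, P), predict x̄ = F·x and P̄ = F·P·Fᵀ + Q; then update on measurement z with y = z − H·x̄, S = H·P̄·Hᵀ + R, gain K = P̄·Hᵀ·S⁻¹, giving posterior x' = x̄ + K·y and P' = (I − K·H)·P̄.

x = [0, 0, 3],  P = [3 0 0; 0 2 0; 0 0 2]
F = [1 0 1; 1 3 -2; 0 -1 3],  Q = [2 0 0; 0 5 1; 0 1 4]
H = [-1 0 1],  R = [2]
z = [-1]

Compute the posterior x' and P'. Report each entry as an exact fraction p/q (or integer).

x' = [10/3, -2/3, 3]
P' = [146/21 -37/21 48/7; -37/21 458/21 -23/7; 48/7 -23/7 60/7]

x̄ = F·x = [3, -6, 9]
P̄ = F·P·Fᵀ + Q = [7 -1 6; -1 34 -17; 6 -17 24]
y = z − H·x̄ = [-7]
S = H·P̄·Hᵀ + R = [21]
K = P̄·Hᵀ·S⁻¹ = [-1/21; -16/21; 6/7]
x' = x̄ + K·y = [10/3, -2/3, 3]
P' = (I − K·H)·P̄ = [146/21 -37/21 48/7; -37/21 458/21 -23/7; 48/7 -23/7 60/7]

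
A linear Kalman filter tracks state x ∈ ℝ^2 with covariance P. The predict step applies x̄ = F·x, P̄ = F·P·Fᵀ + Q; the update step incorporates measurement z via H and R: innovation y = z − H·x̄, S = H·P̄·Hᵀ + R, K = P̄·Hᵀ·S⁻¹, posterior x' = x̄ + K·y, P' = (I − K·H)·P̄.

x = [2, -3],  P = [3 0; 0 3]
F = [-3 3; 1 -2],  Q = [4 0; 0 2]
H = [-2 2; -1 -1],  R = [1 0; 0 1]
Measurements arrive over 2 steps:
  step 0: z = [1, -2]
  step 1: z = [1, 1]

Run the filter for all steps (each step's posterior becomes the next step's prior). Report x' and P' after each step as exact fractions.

step 0: x' = [981/1550, 29/25], P' = [1343/4650 4/25; 4/25 7/25]
step 1: x' = [-87045/119932, -74519/239864], P' = [25138/89949 18231/119932; 18231/119932 64345/239864]

step 0: x̄ = F·x = [-15, 8]
step 0: P̄ = F·P·Fᵀ + Q = [58 -27; -27 17]
step 0: y = z − H·x̄ = [-45, -9]
step 0: S = H·P̄·Hᵀ + R = [517 82; 82 22]
step 0: K = P̄·Hᵀ·S⁻¹ = [-599/2325 -2087/4650; 6/25 -11/25]
step 0: x' = x̄ + K·y = [981/1550, 29/25]
step 0: P' = (I − K·H)·P̄ = [1343/4650 4/25; 4/25 7/25]
step 1: x̄ = F·x = [2451/1550, -523/310]
step 1: P̄ = F·P·Fᵀ + Q = [9671/1550 -343/310; -343/310 515/186]
step 1: y = z − H·x̄ = [5841/775, 693/775]
step 1: S = H·P̄·Hᵀ + R = [106681/2325 16138/2325; 16138/2325 18124/2325]
step 1: K = P̄·Hᵀ·S⁻¹ = [-45859/179898 -155245/359796; 27883/119932 -100807/239864]
step 1: x' = x̄ + K·y = [-87045/119932, -74519/239864]
step 1: P' = (I − K·H)·P̄ = [25138/89949 18231/119932; 18231/119932 64345/239864]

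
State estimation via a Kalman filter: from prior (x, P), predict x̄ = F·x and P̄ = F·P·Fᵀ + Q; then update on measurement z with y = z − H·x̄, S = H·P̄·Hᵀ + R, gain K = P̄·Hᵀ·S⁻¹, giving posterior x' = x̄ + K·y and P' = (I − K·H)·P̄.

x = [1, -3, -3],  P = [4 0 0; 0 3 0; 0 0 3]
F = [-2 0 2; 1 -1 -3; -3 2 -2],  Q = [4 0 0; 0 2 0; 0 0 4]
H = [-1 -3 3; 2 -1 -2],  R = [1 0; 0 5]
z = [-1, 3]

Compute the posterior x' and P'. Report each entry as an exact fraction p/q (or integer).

x̄ = F·x = [-8, 13, -3]
P̄ = F·P·Fᵀ + Q = [32 -26 12; -26 36 0; 12 0 64]
y = z − H·x̄ = [39, 26]
S = H·P̄·Hᵀ + R = [705 -114; -114 433]
K = P̄·Hᵀ·S⁻¹ = [43030/292269 18626/97423; -45538/292269 -23796/97423; 22028/97423 -17600/97423]
x' = x̄ + K·y = [264282/97423, 55809/97423, 109223/97423]
P' = (I − K·H)·P̄ = [2136200/292269 846730/292269 524380/97423; 846730/292269 505424/292269 257496/97423; 524380/97423 257496/97423 439632/97423]

x' = [264282/97423, 55809/97423, 109223/97423]
P' = [2136200/292269 846730/292269 524380/97423; 846730/292269 505424/292269 257496/97423; 524380/97423 257496/97423 439632/97423]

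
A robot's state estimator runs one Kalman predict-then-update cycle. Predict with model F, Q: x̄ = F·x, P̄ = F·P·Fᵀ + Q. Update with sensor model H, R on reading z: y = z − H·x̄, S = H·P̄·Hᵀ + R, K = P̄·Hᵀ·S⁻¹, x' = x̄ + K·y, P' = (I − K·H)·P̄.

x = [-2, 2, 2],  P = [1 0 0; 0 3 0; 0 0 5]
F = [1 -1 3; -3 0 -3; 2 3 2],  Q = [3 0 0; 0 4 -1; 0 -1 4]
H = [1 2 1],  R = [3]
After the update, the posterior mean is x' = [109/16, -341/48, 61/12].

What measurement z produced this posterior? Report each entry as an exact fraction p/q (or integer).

x̄ = F·x = [2, 0, 6]
P̄ = F·P·Fᵀ + Q = [52 -48 23; -48 58 -37; 23 -37 55]
S = H·P̄·Hᵀ + R = [48]
K = P̄·Hᵀ·S⁻¹ = [-7/16; 31/48; 1/12]
x' − x̄ = [77/16, -341/48, -11/12] = K·y
y = (KᵀK)⁻¹·Kᵀ·(x' − x̄) = [-11]
z = y + H·x̄ = [-11] + [8] = [-3]

z = [-3]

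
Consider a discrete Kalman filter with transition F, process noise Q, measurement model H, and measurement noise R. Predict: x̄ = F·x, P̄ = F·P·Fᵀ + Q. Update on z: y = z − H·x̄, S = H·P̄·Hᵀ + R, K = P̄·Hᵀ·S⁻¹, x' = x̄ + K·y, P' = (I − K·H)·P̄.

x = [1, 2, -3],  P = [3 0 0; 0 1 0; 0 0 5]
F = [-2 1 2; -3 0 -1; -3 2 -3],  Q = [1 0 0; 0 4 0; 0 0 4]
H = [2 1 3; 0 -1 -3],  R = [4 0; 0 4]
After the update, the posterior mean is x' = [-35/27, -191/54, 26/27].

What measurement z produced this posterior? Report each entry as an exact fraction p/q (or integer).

z = [-3, 1]

x̄ = F·x = [-6, 0, 10]
P̄ = F·P·Fᵀ + Q = [34 8 -10; 8 36 42; -10 42 80]
S = H·P̄·Hᵀ + R = [1060 -964; -964 1012]
K = P̄·Hᵀ·S⁻¹ = [4235/8964 4229/8964; 749/4482 -2/2241; -419/8964 -2897/8964]
x' − x̄ = [127/27, -191/54, -244/27] = K·y
y = (KᵀK)⁻¹·Kᵀ·(x' − x̄) = [-21, 31]
z = y + H·x̄ = [-21, 31] + [18, -30] = [-3, 1]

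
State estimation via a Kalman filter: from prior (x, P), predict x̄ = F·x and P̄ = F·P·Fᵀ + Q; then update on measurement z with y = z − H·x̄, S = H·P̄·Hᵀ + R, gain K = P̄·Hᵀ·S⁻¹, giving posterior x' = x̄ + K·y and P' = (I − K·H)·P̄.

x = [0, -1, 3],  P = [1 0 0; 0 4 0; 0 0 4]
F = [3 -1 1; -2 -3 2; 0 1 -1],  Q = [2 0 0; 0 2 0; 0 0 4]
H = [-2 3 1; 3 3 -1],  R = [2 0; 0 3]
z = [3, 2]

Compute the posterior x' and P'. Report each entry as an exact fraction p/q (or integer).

x̄ = F·x = [4, 9, -4]
P̄ = F·P·Fᵀ + Q = [19 14 -8; 14 58 -20; -8 -20 12]
y = z − H·x̄ = [-12, -41]
S = H·P̄·Hᵀ + R = [356 398; 398 1128]
K = P̄·Hᵀ·S⁻¹ = [-23549/121582 9921/60791; 12050/60791 8467/60791; 528/60791 -5360/60791]
x' = x̄ + K·y = [-22303/60791, 55372/60791, -29740/60791]
P' = (I − K·H)·P̄ = [46384/60791 -6695/60791 89304/60791; -6695/60791 9366/60791 -17388/60791; 89304/60791 -17388/60791 231828/60791]

x' = [-22303/60791, 55372/60791, -29740/60791]
P' = [46384/60791 -6695/60791 89304/60791; -6695/60791 9366/60791 -17388/60791; 89304/60791 -17388/60791 231828/60791]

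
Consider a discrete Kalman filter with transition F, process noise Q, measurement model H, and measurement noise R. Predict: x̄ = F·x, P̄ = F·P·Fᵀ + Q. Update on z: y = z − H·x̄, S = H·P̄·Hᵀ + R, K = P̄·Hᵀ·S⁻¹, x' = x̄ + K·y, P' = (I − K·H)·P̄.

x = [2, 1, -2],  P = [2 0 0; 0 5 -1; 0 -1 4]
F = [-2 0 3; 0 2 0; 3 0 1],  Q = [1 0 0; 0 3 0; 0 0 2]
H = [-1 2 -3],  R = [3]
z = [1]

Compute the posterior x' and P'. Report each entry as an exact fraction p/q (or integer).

x' = [-3983/404, 375/202, 423/101]
P' = [14931/404 441/202 -1083/101; 441/202 1482/101 900/101; -1083/101 900/101 980/101]

x̄ = F·x = [-10, 2, 4]
P̄ = F·P·Fᵀ + Q = [45 -6 0; -6 23 -2; 0 -2 24]
y = z − H·x̄ = [-1]
S = H·P̄·Hᵀ + R = [404]
K = P̄·Hᵀ·S⁻¹ = [-57/404; 29/202; -19/101]
x' = x̄ + K·y = [-3983/404, 375/202, 423/101]
P' = (I − K·H)·P̄ = [14931/404 441/202 -1083/101; 441/202 1482/101 900/101; -1083/101 900/101 980/101]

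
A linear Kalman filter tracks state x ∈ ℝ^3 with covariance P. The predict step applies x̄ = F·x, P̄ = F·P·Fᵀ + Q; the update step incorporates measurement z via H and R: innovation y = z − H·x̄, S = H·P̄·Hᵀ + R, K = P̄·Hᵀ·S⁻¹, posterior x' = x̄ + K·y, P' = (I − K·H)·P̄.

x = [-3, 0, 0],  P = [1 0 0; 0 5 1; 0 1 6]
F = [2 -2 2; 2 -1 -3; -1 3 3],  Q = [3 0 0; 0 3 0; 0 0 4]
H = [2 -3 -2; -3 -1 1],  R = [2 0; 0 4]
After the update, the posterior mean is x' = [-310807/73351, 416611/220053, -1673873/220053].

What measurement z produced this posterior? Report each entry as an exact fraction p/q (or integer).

x̄ = F·x = [-6, -6, 3]
P̄ = F·P·Fᵀ + Q = [43 -18 4; -18 72 -83; 4 -83 122]
S = H·P̄·Hᵀ + R = [498 -297; -297 619]
K = P̄·Hᵀ·S⁻¹ = [16643/73351 -4694/73351; -83231/220053 -25280/73351; 65368/220053 33325/73351]
x' − x̄ = [129299/73351, 1736929/220053, -2334032/220053] = K·y
y = (KᵀK)⁻¹·Kᵀ·(x' − x̄) = [1, -24]
z = y + H·x̄ = [1, -24] + [0, 27] = [1, 3]

z = [1, 3]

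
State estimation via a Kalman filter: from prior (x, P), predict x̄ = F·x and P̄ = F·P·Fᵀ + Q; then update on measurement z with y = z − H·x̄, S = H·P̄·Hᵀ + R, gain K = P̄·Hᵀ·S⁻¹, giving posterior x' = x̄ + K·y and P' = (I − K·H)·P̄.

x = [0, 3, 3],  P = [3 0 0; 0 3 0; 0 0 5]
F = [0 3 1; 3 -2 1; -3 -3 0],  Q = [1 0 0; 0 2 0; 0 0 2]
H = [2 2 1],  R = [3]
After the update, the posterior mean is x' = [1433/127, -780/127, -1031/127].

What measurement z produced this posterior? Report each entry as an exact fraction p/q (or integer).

z = [2]

x̄ = F·x = [12, -3, -9]
P̄ = F·P·Fᵀ + Q = [33 -13 -27; -13 46 -9; -27 -9 56]
S = H·P̄·Hᵀ + R = [127]
K = P̄·Hᵀ·S⁻¹ = [13/127; 57/127; -16/127]
x' − x̄ = [-91/127, -399/127, 112/127] = K·y
y = (KᵀK)⁻¹·Kᵀ·(x' − x̄) = [-7]
z = y + H·x̄ = [-7] + [9] = [2]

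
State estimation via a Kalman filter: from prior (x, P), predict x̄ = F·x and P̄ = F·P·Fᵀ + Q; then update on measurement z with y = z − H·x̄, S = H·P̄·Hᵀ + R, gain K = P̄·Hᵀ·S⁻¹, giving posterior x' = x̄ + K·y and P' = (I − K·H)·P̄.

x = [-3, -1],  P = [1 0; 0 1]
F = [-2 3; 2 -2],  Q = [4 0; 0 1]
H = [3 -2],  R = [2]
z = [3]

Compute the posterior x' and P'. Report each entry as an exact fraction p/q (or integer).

x̄ = F·x = [3, -4]
P̄ = F·P·Fᵀ + Q = [17 -10; -10 9]
y = z − H·x̄ = [-14]
S = H·P̄·Hᵀ + R = [311]
K = P̄·Hᵀ·S⁻¹ = [71/311; -48/311]
x' = x̄ + K·y = [-61/311, -572/311]
P' = (I − K·H)·P̄ = [246/311 298/311; 298/311 495/311]

x' = [-61/311, -572/311]
P' = [246/311 298/311; 298/311 495/311]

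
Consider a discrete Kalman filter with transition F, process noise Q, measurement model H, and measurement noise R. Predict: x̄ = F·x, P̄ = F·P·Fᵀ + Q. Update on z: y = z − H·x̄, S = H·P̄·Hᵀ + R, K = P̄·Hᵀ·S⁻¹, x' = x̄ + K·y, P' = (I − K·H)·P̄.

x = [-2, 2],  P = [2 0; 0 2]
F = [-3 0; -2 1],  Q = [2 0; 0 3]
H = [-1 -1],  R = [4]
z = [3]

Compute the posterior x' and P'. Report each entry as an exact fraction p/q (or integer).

x̄ = F·x = [6, 6]
P̄ = F·P·Fᵀ + Q = [20 12; 12 13]
y = z − H·x̄ = [15]
S = H·P̄·Hᵀ + R = [61]
K = P̄·Hᵀ·S⁻¹ = [-32/61; -25/61]
x' = x̄ + K·y = [-114/61, -9/61]
P' = (I − K·H)·P̄ = [196/61 -68/61; -68/61 168/61]

x' = [-114/61, -9/61]
P' = [196/61 -68/61; -68/61 168/61]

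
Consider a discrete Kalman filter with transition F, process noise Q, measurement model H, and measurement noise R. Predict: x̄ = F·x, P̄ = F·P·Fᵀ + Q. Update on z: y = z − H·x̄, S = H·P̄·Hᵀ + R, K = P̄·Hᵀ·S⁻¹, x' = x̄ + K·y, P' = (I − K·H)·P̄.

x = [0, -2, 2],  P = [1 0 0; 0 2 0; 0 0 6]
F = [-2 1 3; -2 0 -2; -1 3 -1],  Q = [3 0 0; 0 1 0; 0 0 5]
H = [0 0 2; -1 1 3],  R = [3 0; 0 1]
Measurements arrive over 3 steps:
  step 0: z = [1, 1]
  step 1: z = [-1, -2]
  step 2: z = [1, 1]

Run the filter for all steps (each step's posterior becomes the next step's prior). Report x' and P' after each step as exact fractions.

step 0: x̄ = F·x = [4, -4, -8]
step 0: P̄ = F·P·Fᵀ + Q = [63 -32 -10; -32 29 14; -10 14 30]
step 0: y = z − H·x̄ = [17, 33]
step 0: S = H·P̄·Hᵀ + R = [123 228; 228 571]
step 0: K = P̄·Hᵀ·S⁻¹ = [2440/2607 -515/869; -7496/18249 2095/6083; 2756/6083 114/6083]
step 0: x' = x̄ + K·y = [923/2607, 6977/18249, 1950/6083]
step 0: P' = (I − K·H)·P̄ = [19916/2607 7391/2607 1220/869; 7391/2607 91754/18249 -3748/6083; 1220/869 -3748/6083 4134/6083]
step 1: x̄ = F·x = [1055/1659, -24622/18249, 8620/18249]
step 1: P̄ = F·P·Fᵀ + Q = [21265/1659 31910/1659 3559/1659; 31910/1659 830465/18249 163150/18249; 3559/1659 163150/18249 877127/18249]
step 1: y = z − H·x̄ = [-35489/18249, -3733/2607]
step 1: S = H·P̄·Hᵀ + R = [3563255/18249 787252/2607; 787252/2607 1288394/2607]
step 1: K = P̄·Hᵀ·S⁻¹ = [-16065398/48430453 11075981/48430453; -65663490/48430453 90651175/96860906; 17451158/48430453 4133073/48430453]
step 1: x' = x̄ + K·y = [46180824/48430453, -5099013/96860906, -16979285/48430453]
step 1: P' = (I − K·H)·P̄ = [547356853/48430453 630727125/48430453 -24098097/48430453; 630727125/48430453 1943076835/96860906 -98495235/48430453; -24098097/48430453 -98495235/48430453 26176737/48430453]
step 2: x̄ = F·x = [-291698019/96860906, -58403078/48430453, -73700117/96860906]
step 2: P̄ = F·P·Fᵀ + Q = [1434290151/96860906 1016099404/48430453 -2496309821/96860906; 1016099404/48430453 2149780037/48430453 -2142716548/48430453; -2496309821/96860906 -2142716548/48430453 12635888157/96860906]
step 2: y = z − H·x̄ = [122130570/48430453, 71534697/48430453]
step 2: S = H·P̄·Hᵀ + R = [25417067673/48430453 36118541196/48430453; 36118541196/48430453 52377283639/48430453]
step 2: K = P̄·Hᵀ·S⁻¹ = [-130147824827/551883019827 17814535183/183961006609; -686156036996/551883019827 139125374107/183961006609; 65791861485/183961006609 18059270598/183961006609]
step 2: x' = x̄ + K·y = [-1274178290293/367922013218, -593121443071/183961006609, 105226690303/367922013218]
step 2: P' = (I − K·H)·P̄ = [10531860832129/1103766039654 5905039233335/551883019827 -130147824827/367922013218; 5905039233335/551883019827 9410117522138/551883019827 -343078018498/183961006609; -130147824827/367922013218 -343078018498/183961006609 197375584455/367922013218]

step 0: x' = [923/2607, 6977/18249, 1950/6083], P' = [19916/2607 7391/2607 1220/869; 7391/2607 91754/18249 -3748/6083; 1220/869 -3748/6083 4134/6083]
step 1: x' = [46180824/48430453, -5099013/96860906, -16979285/48430453], P' = [547356853/48430453 630727125/48430453 -24098097/48430453; 630727125/48430453 1943076835/96860906 -98495235/48430453; -24098097/48430453 -98495235/48430453 26176737/48430453]
step 2: x' = [-1274178290293/367922013218, -593121443071/183961006609, 105226690303/367922013218], P' = [10531860832129/1103766039654 5905039233335/551883019827 -130147824827/367922013218; 5905039233335/551883019827 9410117522138/551883019827 -343078018498/183961006609; -130147824827/367922013218 -343078018498/183961006609 197375584455/367922013218]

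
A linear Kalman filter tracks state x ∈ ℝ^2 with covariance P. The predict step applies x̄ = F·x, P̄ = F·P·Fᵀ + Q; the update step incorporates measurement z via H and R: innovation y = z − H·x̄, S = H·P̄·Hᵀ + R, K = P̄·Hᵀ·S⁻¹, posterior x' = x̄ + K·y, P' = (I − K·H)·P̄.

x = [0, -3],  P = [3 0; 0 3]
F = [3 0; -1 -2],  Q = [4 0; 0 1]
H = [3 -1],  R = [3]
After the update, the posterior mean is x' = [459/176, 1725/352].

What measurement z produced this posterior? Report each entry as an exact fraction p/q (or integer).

x̄ = F·x = [0, 6]
P̄ = F·P·Fᵀ + Q = [31 -9; -9 16]
S = H·P̄·Hᵀ + R = [352]
K = P̄·Hᵀ·S⁻¹ = [51/176; -43/352]
x' − x̄ = [459/176, -387/352] = K·y
y = (KᵀK)⁻¹·Kᵀ·(x' − x̄) = [9]
z = y + H·x̄ = [9] + [-6] = [3]

z = [3]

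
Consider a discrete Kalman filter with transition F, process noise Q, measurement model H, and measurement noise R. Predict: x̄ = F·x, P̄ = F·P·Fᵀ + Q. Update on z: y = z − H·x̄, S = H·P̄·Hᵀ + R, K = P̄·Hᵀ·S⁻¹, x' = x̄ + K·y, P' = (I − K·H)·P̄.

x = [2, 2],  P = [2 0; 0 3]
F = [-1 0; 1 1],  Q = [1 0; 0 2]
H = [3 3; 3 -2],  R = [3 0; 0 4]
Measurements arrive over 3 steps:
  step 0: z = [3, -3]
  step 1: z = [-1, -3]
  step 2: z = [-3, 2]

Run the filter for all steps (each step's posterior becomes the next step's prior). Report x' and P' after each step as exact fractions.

step 0: x' = [-217/715, 17/13], P' = [142/715 -1/13; -1/13 7/26]
step 1: x' = [-229649/388445, 163154/388445], P' = [69976/388445 -24366/388445; -24366/388445 96081/388445]
step 2: x' = [3770266/51843383, -48626296/51843383], P' = [9316418/51843383 -3241061/51843383; -3241061/51843383 25625747/103686766]

step 0: x̄ = F·x = [-2, 4]
step 0: P̄ = F·P·Fᵀ + Q = [3 -2; -2 7]
step 0: y = z − H·x̄ = [-3, 11]
step 0: S = H·P̄·Hᵀ + R = [57 -21; -21 83]
step 0: K = P̄·Hᵀ·S⁻¹ = [87/715 134/715; 5/26 -5/26]
step 0: x' = x̄ + K·y = [-217/715, 17/13]
step 0: P' = (I − K·H)·P̄ = [142/715 -1/13; -1/13 7/26]
step 1: x̄ = F·x = [217/715, 718/715]
step 1: P̄ = F·P·Fᵀ + Q = [857/715 -87/715; -87/715 3309/1430]
step 1: y = z − H·x̄ = [-64/13, -272/143]
step 1: S = H·P̄·Hᵀ + R = [843/26 -45/13; -45/13 3647/143]
step 1: K = P̄·Hᵀ·S⁻¹ = [9122/77689 12933/77689; 14343/77689 -13263/77689]
step 1: x' = x̄ + K·y = [-229649/388445, 163154/388445]
step 1: P' = (I − K·H)·P̄ = [69976/388445 -24366/388445; -24366/388445 96081/388445]
step 2: x̄ = F·x = [229649/388445, -13299/77689]
step 2: P̄ = F·P·Fᵀ + Q = [458421/388445 -9122/77689; -9122/77689 178843/77689]
step 2: y = z − H·x̄ = [-1654797/388445, -45047/388445]
step 2: S = H·P̄·Hᵀ + R = [12518079/388445 -1376331/388445; -1376331/388445 9803749/388445]
step 2: K = P̄·Hᵀ·S⁻¹ = [6075357/51843383 8607844/51843383; 19143625/103686766 -17674465/103686766]
step 2: x' = x̄ + K·y = [3770266/51843383, -48626296/51843383]
step 2: P' = (I − K·H)·P̄ = [9316418/51843383 -3241061/51843383; -3241061/51843383 25625747/103686766]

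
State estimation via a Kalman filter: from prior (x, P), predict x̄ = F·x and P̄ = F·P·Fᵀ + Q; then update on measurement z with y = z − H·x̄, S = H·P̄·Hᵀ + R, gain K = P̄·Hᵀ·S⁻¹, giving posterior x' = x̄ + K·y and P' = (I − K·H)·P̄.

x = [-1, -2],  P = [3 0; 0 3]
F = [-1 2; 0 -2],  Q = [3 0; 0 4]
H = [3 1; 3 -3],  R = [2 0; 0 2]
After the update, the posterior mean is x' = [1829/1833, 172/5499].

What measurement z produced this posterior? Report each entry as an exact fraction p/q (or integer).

x̄ = F·x = [-3, 4]
P̄ = F·P·Fᵀ + Q = [18 -12; -12 16]
S = H·P̄·Hᵀ + R = [108 186; 186 524]
K = P̄·Hᵀ·S⁻¹ = [439/1833 53/611; 1286/5499 -446/1833]
x' − x̄ = [7328/1833, -21824/5499] = K·y
y = (KᵀK)⁻¹·Kᵀ·(x' − x̄) = [8, 24]
z = y + H·x̄ = [8, 24] + [-5, -21] = [3, 3]

z = [3, 3]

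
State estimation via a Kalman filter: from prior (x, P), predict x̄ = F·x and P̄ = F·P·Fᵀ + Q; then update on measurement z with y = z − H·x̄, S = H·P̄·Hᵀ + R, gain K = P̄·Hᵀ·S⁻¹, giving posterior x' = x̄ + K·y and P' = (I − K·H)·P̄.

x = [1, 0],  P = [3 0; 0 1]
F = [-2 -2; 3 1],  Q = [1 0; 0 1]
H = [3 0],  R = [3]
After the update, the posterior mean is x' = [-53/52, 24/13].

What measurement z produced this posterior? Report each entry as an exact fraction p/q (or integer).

z = [-3]

x̄ = F·x = [-2, 3]
P̄ = F·P·Fᵀ + Q = [17 -20; -20 29]
S = H·P̄·Hᵀ + R = [156]
K = P̄·Hᵀ·S⁻¹ = [17/52; -5/13]
x' − x̄ = [51/52, -15/13] = K·y
y = (KᵀK)⁻¹·Kᵀ·(x' − x̄) = [3]
z = y + H·x̄ = [3] + [-6] = [-3]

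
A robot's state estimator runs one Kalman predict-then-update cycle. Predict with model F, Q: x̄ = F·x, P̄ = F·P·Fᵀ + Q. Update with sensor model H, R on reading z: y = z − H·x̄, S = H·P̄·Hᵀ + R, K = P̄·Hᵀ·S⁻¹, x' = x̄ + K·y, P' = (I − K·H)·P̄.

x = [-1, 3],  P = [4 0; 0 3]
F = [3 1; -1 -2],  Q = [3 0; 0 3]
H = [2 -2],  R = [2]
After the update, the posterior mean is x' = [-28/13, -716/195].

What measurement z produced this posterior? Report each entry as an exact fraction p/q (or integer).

x̄ = F·x = [0, -5]
P̄ = F·P·Fᵀ + Q = [42 -18; -18 19]
S = H·P̄·Hᵀ + R = [390]
K = P̄·Hᵀ·S⁻¹ = [4/13; -37/195]
x' − x̄ = [-28/13, 259/195] = K·y
y = (KᵀK)⁻¹·Kᵀ·(x' − x̄) = [-7]
z = y + H·x̄ = [-7] + [10] = [3]

z = [3]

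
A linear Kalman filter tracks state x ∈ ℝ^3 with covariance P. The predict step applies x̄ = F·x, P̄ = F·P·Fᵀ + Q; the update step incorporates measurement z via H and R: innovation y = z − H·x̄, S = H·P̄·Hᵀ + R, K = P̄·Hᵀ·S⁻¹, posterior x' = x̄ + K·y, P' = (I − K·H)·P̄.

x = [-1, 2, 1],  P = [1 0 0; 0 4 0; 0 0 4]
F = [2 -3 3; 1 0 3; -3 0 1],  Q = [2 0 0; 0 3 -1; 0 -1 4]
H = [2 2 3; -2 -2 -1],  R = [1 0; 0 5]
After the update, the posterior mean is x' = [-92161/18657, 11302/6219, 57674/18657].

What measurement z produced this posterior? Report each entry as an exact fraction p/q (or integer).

x̄ = F·x = [-5, 2, 4]
P̄ = F·P·Fᵀ + Q = [78 38 6; 38 40 8; 6 8 17]
S = H·P̄·Hᵀ + R = [1098 -939; -939 854]
K = P̄·Hᵀ·S⁻¹ = [-9982/55971 -8858/18657; -92/18657 -1228/6219; 25211/55971 8257/18657]
x' − x̄ = [1124/18657, -1136/6219, -16954/18657] = K·y
y = (KᵀK)⁻¹·Kᵀ·(x' − x̄) = [-3, 1]
z = y + H·x̄ = [-3, 1] + [6, 2] = [3, 3]

z = [3, 3]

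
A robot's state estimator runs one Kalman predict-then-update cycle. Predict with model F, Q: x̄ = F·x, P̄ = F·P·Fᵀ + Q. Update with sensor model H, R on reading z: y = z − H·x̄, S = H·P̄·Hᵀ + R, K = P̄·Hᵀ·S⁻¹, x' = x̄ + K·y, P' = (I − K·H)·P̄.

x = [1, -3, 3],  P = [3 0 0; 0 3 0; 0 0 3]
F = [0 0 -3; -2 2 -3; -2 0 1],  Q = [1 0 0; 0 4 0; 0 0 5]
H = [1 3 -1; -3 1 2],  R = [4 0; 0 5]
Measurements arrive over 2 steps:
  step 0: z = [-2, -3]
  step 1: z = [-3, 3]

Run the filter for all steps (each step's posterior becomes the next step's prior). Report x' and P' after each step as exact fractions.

step 0: x' = [257/485, -498/485, -1727/8245], P' = [1267/485 202/485 1629/485; 202/485 237/485 329/485; 1629/485 329/485 43296/8245]
step 1: x' = [-228296358/713912255, -448901857/713912255, 687185064/713912255], P' = [1407195229/713912255 258781946/713912255 1738887663/713912255; 258781946/713912255 339941124/713912255 412903702/713912255; 1738887663/713912255 412903702/713912255 2770468641/713912255]

step 0: x̄ = F·x = [-9, -17, 1]
step 0: P̄ = F·P·Fᵀ + Q = [28 27 -9; 27 55 3; -9 3 20]
step 0: y = z − H·x̄ = [59, -15]
step 0: S = H·P̄·Hᵀ + R = [709 -205; -205 350]
step 0: K = P̄·Hᵀ·S⁻¹ = [61/485 -341/2425; 146/485 289/2425; 294/8245 9106/41225]
step 0: x' = x̄ + K·y = [257/485, -498/485, -1727/8245]
step 0: P' = (I − K·H)·P̄ = [1267/485 202/485 1629/485; 202/485 237/485 329/485; 1629/485 329/485 43296/8245]
step 1: x̄ = F·x = [5181/8245, -20489/8245, -2093/1649]
step 1: P̄ = F·P·Fᵀ + Q = [397909/8245 522264/8245 7254/1649; 522264/8245 762644/8245 12898/1649; 7254/1649 12898/1649 11981/1649]
step 1: y = z − H·x̄ = [21086/8245, 81697/8245]
step 1: S = H·P̄·Hᵀ + R = [10028694/8245 -2699917/8245; -2699917/8245 1313806/8245]
step 1: K = P̄·Hᵀ·S⁻¹ = [111163351/713912255 -97005683/713912255; 216425404/713912255 77880538/713912255; 51782532/713912255 147435599/713912255]
step 1: x' = x̄ + K·y = [-228296358/713912255, -448901857/713912255, 687185064/713912255]
step 1: P' = (I − K·H)·P̄ = [1407195229/713912255 258781946/713912255 1738887663/713912255; 258781946/713912255 339941124/713912255 412903702/713912255; 1738887663/713912255 412903702/713912255 2770468641/713912255]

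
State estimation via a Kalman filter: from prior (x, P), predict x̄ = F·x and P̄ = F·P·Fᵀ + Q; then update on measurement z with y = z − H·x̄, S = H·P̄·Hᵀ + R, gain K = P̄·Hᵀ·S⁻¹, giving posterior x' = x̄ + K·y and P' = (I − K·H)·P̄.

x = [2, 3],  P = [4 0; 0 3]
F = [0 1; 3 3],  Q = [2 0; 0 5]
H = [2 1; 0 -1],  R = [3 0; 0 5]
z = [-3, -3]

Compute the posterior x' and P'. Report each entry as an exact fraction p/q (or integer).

x' = [-213/125, 39/25]
P' = [2147/1875 -491/375; -491/375 248/75]

x̄ = F·x = [3, 15]
P̄ = F·P·Fᵀ + Q = [5 9; 9 68]
y = z − H·x̄ = [-24, 12]
S = H·P̄·Hᵀ + R = [127 -86; -86 73]
K = P̄·Hᵀ·S⁻¹ = [613/1875 491/1875; 86/375 -248/375]
x' = x̄ + K·y = [-213/125, 39/25]
P' = (I − K·H)·P̄ = [2147/1875 -491/375; -491/375 248/75]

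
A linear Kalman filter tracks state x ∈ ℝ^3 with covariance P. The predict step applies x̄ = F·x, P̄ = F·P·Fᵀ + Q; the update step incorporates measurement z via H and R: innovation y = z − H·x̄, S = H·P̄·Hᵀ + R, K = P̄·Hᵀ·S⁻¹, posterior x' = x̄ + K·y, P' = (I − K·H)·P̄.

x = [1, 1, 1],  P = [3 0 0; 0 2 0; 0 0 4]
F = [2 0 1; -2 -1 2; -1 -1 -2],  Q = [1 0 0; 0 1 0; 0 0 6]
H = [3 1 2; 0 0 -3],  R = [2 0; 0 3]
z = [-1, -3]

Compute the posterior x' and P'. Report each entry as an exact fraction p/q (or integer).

x̄ = F·x = [3, -1, -4]
P̄ = F·P·Fᵀ + Q = [17 -4 -14; -4 31 -8; -14 -8 27]
y = z − H·x̄ = [-1, -15]
S = H·P̄·Hᵀ + R = [70 -12; -12 246]
K = P̄·Hᵀ·S⁻¹ = [863/2846 264/1423; 171/2846 143/1423; 1/1423 -937/2846]
x' = x̄ + K·y = [-245/2846, -7307/2846, 2669/2846]
P' = (I − K·H)·P̄ = [9809/2846 -26645/2846 -264/1423; -26645/2846 80849/2846 -143/1423; -264/1423 -143/1423 937/2846]

x' = [-245/2846, -7307/2846, 2669/2846]
P' = [9809/2846 -26645/2846 -264/1423; -26645/2846 80849/2846 -143/1423; -264/1423 -143/1423 937/2846]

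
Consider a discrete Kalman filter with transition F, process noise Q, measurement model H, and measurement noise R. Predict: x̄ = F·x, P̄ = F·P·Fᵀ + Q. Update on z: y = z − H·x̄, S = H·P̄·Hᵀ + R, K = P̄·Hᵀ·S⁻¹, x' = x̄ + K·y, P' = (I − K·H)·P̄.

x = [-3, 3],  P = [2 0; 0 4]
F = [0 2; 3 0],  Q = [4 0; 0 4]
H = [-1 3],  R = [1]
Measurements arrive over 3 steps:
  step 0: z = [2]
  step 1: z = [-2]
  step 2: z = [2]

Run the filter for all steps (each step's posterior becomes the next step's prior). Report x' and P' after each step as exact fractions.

step 0: x' = [614/219, 113/73], P' = [3980/219 440/73; 440/73 154/73]
step 1: x' = [125570/95229, -2338/10581], P' = [510956/95229 19184/10581; 19184/10581 2552/3527]
step 2: x' = [-4740196/4372425, 457082/1457475], P' = [7711228/1457475 2600672/1457475; 2600672/1457475 346176/485825]

step 0: x̄ = F·x = [6, -9]
step 0: P̄ = F·P·Fᵀ + Q = [20 0; 0 22]
step 0: y = z − H·x̄ = [35]
step 0: S = H·P̄·Hᵀ + R = [219]
step 0: K = P̄·Hᵀ·S⁻¹ = [-20/219; 22/73]
step 0: x' = x̄ + K·y = [614/219, 113/73]
step 0: P' = (I − K·H)·P̄ = [3980/219 440/73; 440/73 154/73]
step 1: x̄ = F·x = [226/73, 614/73]
step 1: P̄ = F·P·Fᵀ + Q = [908/73 2640/73; 2640/73 12232/73]
step 1: y = z − H·x̄ = [-1762/73]
step 1: S = H·P̄·Hᵀ + R = [95229/73]
step 1: K = P̄·Hᵀ·S⁻¹ = [7012/95229; 3784/10581]
step 1: x' = x̄ + K·y = [125570/95229, -2338/10581]
step 1: P' = (I − K·H)·P̄ = [510956/95229 19184/10581; 19184/10581 2552/3527]
step 2: x̄ = F·x = [-4676/10581, 125570/31743]
step 2: P̄ = F·P·Fᵀ + Q = [24316/3527 38368/3527; 38368/3527 553280/10581]
step 2: y = z − H·x̄ = [-109084/10581]
step 2: S = H·P̄·Hᵀ + R = [1457475/3527]
step 2: K = P̄·Hᵀ·S⁻¹ = [90788/1457475; 514912/1457475]
step 2: x' = x̄ + K·y = [-4740196/4372425, 457082/1457475]
step 2: P' = (I − K·H)·P̄ = [7711228/1457475 2600672/1457475; 2600672/1457475 346176/485825]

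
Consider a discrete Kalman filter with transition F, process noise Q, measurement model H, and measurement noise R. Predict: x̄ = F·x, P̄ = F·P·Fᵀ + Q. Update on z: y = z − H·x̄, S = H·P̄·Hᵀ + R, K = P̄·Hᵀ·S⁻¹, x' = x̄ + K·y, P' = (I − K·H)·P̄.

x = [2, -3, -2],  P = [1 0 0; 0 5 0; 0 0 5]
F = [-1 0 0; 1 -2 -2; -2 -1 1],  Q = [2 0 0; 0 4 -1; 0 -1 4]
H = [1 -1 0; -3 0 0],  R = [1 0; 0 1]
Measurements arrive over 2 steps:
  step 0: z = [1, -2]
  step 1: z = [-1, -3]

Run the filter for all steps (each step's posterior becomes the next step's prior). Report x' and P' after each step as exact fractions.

step 0: x' = [65/107, -15/107, -72/107], P' = [137/1284 133/1284 41/642; 133/1284 1385/1284 7/642; 41/642 7/642 5324/321]
step 1: x' = [591401/642781, 1238279/642781, -875828/642781], P' = [203299/1928343 200887/1928343 -51853/1928343; 200887/1928343 2101189/1928343 -862654/1928343; -51853/1928343 -862654/1928343 17157313/1928343]

step 0: x̄ = F·x = [-2, 12, -3]
step 0: P̄ = F·P·Fᵀ + Q = [3 -1 2; -1 45 -3; 2 -3 18]
step 0: y = z − H·x̄ = [15, -8]
step 0: S = H·P̄·Hᵀ + R = [51 -12; -12 28]
step 0: K = P̄·Hᵀ·S⁻¹ = [1/321 -137/428; -313/321 -133/428; 17/321 -41/214]
step 0: x' = x̄ + K·y = [65/107, -15/107, -72/107]
step 0: P' = (I − K·H)·P̄ = [137/1284 133/1284 41/642; 133/1284 1385/1284 7/642; 41/642 7/642 5324/321]
step 1: x̄ = F·x = [-65/107, 239/107, -187/107]
step 1: P̄ = F·P·Fᵀ + Q = [2705/1284 293/1284 325/1284; 293/1284 95249/1284 -40571/1284; 325/1284 -40571/1284 28541/1284]
step 1: y = z − H·x̄ = [197/107, -516/107]
step 1: S = H·P̄·Hᵀ + R = [8221/107 -603/107; -603/107 8543/428]
step 1: K = P̄·Hᵀ·S⁻¹ = [804/642781 -203299/642781; -633434/642781 -200887/642781; 270267/642781 51853/642781]
step 1: x' = x̄ + K·y = [591401/642781, 1238279/642781, -875828/642781]
step 1: P' = (I − K·H)·P̄ = [203299/1928343 200887/1928343 -51853/1928343; 200887/1928343 2101189/1928343 -862654/1928343; -51853/1928343 -862654/1928343 17157313/1928343]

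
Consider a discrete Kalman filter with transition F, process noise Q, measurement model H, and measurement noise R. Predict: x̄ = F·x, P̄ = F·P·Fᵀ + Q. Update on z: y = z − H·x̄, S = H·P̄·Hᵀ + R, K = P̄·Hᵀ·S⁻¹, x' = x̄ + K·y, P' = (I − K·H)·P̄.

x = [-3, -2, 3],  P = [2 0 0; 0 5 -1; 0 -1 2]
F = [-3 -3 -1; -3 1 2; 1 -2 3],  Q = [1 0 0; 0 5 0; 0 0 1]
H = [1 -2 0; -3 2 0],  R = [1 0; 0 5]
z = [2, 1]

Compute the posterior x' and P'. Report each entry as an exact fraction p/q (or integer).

x' = [-26172/31565, -359/295, 218431/31565]
P' = [45516/31565 282/295 14477/31565; 282/295 248/295 79/295; 14477/31565 79/295 1318539/31565]

x̄ = F·x = [12, 13, 10]
P̄ = F·P·Fᵀ + Q = [60 6 25; 6 32 -3; 25 -3 53]
y = z − H·x̄ = [16, 11]
S = H·P̄·Hᵀ + R = [165 -260; -260 601]
K = P̄·Hᵀ·S⁻¹ = [-14832/31565 -3048/6313; -214/295 -14/59; -2429/31565 -1061/6313]
x' = x̄ + K·y = [-26172/31565, -359/295, 218431/31565]
P' = (I − K·H)·P̄ = [45516/31565 282/295 14477/31565; 282/295 248/295 79/295; 14477/31565 79/295 1318539/31565]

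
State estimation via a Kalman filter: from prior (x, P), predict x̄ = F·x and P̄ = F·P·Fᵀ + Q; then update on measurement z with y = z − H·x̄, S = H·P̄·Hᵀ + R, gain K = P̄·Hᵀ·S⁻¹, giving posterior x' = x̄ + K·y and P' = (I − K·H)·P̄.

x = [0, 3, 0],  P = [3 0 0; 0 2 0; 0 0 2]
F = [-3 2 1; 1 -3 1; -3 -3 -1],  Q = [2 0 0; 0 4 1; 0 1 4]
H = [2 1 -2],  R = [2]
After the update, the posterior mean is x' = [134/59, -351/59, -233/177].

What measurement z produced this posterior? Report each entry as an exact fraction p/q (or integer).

z = [1]

x̄ = F·x = [6, -9, -9]
P̄ = F·P·Fᵀ + Q = [39 -19 13; -19 27 8; 13 8 51]
S = H·P̄·Hᵀ + R = [177]
K = P̄·Hᵀ·S⁻¹ = [11/59; -9/59; -68/177]
x' − x̄ = [-220/59, 180/59, 1360/177] = K·y
y = (KᵀK)⁻¹·Kᵀ·(x' − x̄) = [-20]
z = y + H·x̄ = [-20] + [21] = [1]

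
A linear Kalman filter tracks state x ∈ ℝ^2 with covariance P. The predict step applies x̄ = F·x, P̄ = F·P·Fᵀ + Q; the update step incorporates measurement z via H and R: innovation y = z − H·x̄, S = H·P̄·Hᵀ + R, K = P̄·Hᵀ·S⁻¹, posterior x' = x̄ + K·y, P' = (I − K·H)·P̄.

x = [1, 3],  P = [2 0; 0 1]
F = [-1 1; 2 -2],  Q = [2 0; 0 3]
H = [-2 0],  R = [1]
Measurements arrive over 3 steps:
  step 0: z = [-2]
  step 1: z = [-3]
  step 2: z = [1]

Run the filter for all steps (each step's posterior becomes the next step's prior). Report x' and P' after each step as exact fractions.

step 0: x' = [22/21, -20/7], P' = [5/21 -2/7; -2/7 57/7]
step 1: x' = [1298/941, -780/941], P' = [230/941 -376/941; -376/941 9591/941]
step 2: x' = [-26988/50761, 79696/50761], P' = [12455/50761 -21146/50761; -21146/50761 532911/50761]

step 0: x̄ = F·x = [2, -4]
step 0: P̄ = F·P·Fᵀ + Q = [5 -6; -6 15]
step 0: y = z − H·x̄ = [2]
step 0: S = H·P̄·Hᵀ + R = [21]
step 0: K = P̄·Hᵀ·S⁻¹ = [-10/21; 4/7]
step 0: x' = x̄ + K·y = [22/21, -20/7]
step 0: P' = (I − K·H)·P̄ = [5/21 -2/7; -2/7 57/7]
step 1: x̄ = F·x = [-82/21, 164/21]
step 1: P̄ = F·P·Fᵀ + Q = [230/21 -376/21; -376/21 815/21]
step 1: y = z − H·x̄ = [-227/21]
step 1: S = H·P̄·Hᵀ + R = [941/21]
step 1: K = P̄·Hᵀ·S⁻¹ = [-460/941; 752/941]
step 1: x' = x̄ + K·y = [1298/941, -780/941]
step 1: P' = (I − K·H)·P̄ = [230/941 -376/941; -376/941 9591/941]
step 2: x̄ = F·x = [-2078/941, 4156/941]
step 2: P̄ = F·P·Fᵀ + Q = [12455/941 -21146/941; -21146/941 45115/941]
step 2: y = z − H·x̄ = [-3215/941]
step 2: S = H·P̄·Hᵀ + R = [50761/941]
step 2: K = P̄·Hᵀ·S⁻¹ = [-24910/50761; 42292/50761]
step 2: x' = x̄ + K·y = [-26988/50761, 79696/50761]
step 2: P' = (I − K·H)·P̄ = [12455/50761 -21146/50761; -21146/50761 532911/50761]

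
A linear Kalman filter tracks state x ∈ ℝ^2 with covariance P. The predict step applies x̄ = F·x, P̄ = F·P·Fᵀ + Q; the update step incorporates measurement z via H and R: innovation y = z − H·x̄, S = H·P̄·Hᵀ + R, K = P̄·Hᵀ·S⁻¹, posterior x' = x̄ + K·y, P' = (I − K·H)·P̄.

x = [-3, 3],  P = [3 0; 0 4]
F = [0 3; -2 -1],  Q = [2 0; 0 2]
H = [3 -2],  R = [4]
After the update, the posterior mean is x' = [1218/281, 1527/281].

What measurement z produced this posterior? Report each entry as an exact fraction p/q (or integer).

z = [2]

x̄ = F·x = [9, 3]
P̄ = F·P·Fᵀ + Q = [38 -12; -12 18]
S = H·P̄·Hᵀ + R = [562]
K = P̄·Hᵀ·S⁻¹ = [69/281; -36/281]
x' − x̄ = [-1311/281, 684/281] = K·y
y = (KᵀK)⁻¹·Kᵀ·(x' − x̄) = [-19]
z = y + H·x̄ = [-19] + [21] = [2]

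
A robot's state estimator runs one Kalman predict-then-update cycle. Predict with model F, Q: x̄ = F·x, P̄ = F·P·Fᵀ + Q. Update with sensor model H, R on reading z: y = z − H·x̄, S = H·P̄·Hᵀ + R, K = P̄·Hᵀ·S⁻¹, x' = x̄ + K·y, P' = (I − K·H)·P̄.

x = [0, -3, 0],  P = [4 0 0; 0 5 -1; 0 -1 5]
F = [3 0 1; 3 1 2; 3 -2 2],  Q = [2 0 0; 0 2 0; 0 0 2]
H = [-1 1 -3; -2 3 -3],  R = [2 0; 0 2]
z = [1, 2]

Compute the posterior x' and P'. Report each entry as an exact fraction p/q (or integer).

x' = [-14430/16691, -2171/16691, -2319/16691]
P' = [163757/16691 94123/16691 -18381/16691; 94123/16691 69181/16691 -555/16691; -18381/16691 -555/16691 10555/16691]

x̄ = F·x = [0, -3, 6]
P̄ = F·P·Fᵀ + Q = [43 45 48; 45 59 48; 48 48 86]
y = z − H·x̄ = [22, 29]
S = H·P̄·Hᵀ + R = [788 668; 668 651]
K = P̄·Hᵀ·S⁻¹ = [-14491/33382 4999/16691; -23277/33382 10481/16691; -13839/33382 1716/16691]
x' = x̄ + K·y = [-14430/16691, -2171/16691, -2319/16691]
P' = (I − K·H)·P̄ = [163757/16691 94123/16691 -18381/16691; 94123/16691 69181/16691 -555/16691; -18381/16691 -555/16691 10555/16691]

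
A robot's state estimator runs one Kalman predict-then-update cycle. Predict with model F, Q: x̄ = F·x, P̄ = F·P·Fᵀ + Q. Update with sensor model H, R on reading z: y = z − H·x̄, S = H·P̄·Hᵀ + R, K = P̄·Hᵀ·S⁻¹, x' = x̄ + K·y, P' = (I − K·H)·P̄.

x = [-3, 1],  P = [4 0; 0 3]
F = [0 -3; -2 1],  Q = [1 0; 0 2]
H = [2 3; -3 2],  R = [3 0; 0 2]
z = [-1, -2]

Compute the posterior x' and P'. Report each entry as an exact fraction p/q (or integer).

x̄ = F·x = [-3, 7]
P̄ = F·P·Fᵀ + Q = [28 -9; -9 21]
y = z − H·x̄ = [-16, -25]
S = H·P̄·Hᵀ + R = [196 3; 3 446]
K = P̄·Hᵀ·S⁻¹ = [13240/87407 -20079/87407; 19863/87407 13389/87407]
x' = x̄ + K·y = [27914/87407, -40684/87407]
P' = (I − K·H)·P̄ = [15378/87407 2988/87407; 2988/87407 17871/87407]

x' = [27914/87407, -40684/87407]
P' = [15378/87407 2988/87407; 2988/87407 17871/87407]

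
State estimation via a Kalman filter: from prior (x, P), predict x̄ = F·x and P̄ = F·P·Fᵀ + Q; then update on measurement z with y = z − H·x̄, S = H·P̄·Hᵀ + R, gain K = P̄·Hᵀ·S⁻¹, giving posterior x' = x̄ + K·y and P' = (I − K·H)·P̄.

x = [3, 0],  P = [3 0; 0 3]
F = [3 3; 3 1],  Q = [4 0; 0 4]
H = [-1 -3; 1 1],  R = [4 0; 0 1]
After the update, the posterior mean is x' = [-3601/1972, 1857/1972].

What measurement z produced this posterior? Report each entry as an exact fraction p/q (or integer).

z = [-1, -1]

x̄ = F·x = [9, 9]
P̄ = F·P·Fᵀ + Q = [58 36; 36 34]
S = H·P̄·Hᵀ + R = [584 -304; -304 165]
K = P̄·Hᵀ·S⁻¹ = [593/1972 554/493; -745/1972 -134/493]
x' − x̄ = [-21349/1972, -15891/1972] = K·y
y = (KᵀK)⁻¹·Kᵀ·(x' − x̄) = [35, -19]
z = y + H·x̄ = [35, -19] + [-36, 18] = [-1, -1]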